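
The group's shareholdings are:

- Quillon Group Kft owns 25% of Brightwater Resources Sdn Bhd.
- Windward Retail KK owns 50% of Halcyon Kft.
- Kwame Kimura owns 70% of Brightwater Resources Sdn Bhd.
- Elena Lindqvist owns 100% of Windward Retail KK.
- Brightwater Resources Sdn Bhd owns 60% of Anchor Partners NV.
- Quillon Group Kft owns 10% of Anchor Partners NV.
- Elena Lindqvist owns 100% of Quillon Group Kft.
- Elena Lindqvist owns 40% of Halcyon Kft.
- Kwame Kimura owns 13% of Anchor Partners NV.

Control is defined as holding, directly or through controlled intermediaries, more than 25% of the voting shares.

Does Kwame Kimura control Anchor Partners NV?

Kwame holds 70% of Brightwater, so Kwame controls Brightwater.
Kwame and Brightwater together hold 13% + 60% = 73% of Anchor, so Kwame controls Anchor.

Yes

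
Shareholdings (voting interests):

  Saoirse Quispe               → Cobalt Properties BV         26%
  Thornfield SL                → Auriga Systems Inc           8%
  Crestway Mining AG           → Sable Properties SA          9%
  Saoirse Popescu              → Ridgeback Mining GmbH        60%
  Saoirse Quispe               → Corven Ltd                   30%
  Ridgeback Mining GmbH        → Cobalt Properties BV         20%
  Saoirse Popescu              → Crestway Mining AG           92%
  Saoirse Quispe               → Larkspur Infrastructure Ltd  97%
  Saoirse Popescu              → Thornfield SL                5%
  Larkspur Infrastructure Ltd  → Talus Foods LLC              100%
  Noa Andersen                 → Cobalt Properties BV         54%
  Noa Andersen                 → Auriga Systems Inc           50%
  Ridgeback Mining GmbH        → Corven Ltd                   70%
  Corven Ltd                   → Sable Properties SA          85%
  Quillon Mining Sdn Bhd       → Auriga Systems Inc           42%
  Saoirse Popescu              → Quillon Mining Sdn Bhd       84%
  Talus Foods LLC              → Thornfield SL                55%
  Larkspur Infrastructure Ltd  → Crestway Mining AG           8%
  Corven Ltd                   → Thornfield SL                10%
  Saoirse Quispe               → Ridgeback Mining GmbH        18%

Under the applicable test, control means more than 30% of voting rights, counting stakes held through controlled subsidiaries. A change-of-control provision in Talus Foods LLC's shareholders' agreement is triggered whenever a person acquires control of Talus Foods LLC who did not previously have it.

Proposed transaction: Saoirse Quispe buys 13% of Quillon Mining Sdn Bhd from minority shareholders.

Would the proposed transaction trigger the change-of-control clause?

The purchase changes only Saoirse Quispe's holdings, so Saoirse Quispe is the only person who could newly come to control Talus.
Saoirse Quispe holds 97% of Larkspur, so Saoirse Quispe controls Larkspur.
Larkspur holds 100% of Talus, so Saoirse Quispe controls Talus.
So Saoirse Quispe already controls Talus before the transaction.
After the purchase, Saoirse Quispe holds 13% of Quillon directly.
Saoirse Quispe controlled Talus already, so this is not a new person acquiring control; every other person's position is unchanged or reduced.
No new person acquires control, so the clause is not triggered.

No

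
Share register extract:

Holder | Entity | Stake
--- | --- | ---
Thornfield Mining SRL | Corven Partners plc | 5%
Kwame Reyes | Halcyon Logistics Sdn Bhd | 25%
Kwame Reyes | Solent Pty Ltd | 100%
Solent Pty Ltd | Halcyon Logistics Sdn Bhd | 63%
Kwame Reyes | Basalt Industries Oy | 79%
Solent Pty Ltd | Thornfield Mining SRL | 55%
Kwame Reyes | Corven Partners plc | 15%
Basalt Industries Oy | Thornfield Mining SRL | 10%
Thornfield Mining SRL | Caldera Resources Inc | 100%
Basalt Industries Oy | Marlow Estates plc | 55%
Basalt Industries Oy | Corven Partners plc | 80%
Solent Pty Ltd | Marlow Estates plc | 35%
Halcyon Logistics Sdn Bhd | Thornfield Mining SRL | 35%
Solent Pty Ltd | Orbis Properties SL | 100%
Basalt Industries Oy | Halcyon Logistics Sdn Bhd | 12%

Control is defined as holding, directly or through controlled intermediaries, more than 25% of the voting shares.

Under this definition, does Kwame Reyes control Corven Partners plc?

Yes

Kwame holds 79% of Basalt, so Kwame controls Basalt.
Kwame holds 100% of Solent, so Kwame controls Solent.
Solent and Kwame and Basalt together hold 63% + 25% + 12% = 100% of Halcyon, so Kwame controls Halcyon.
Basalt and Halcyon and Solent together hold 10% + 35% + 55% = 100% of Thornfield, so Kwame controls Thornfield.
Kwame and Basalt and Thornfield together hold 15% + 80% + 5% = 100% of Corven, so Kwame controls Corven.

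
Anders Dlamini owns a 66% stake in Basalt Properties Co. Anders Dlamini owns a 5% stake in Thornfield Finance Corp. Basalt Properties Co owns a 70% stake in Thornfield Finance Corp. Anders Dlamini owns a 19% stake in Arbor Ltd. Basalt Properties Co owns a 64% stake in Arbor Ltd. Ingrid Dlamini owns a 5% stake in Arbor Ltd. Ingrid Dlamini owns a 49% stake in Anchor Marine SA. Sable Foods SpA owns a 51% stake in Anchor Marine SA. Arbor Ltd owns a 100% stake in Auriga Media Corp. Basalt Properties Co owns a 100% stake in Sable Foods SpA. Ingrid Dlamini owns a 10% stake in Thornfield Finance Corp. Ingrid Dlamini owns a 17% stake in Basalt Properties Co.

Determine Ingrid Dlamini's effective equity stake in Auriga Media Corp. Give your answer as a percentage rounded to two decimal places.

15.88%

Ingrid reaches Auriga along 2 paths.
Via Arbor: 5% × 100% = 5%.
Via Basalt → Arbor: 17% × 64% × 100% = 10.88%.
Total: 5% + 10.88% = 15.88%.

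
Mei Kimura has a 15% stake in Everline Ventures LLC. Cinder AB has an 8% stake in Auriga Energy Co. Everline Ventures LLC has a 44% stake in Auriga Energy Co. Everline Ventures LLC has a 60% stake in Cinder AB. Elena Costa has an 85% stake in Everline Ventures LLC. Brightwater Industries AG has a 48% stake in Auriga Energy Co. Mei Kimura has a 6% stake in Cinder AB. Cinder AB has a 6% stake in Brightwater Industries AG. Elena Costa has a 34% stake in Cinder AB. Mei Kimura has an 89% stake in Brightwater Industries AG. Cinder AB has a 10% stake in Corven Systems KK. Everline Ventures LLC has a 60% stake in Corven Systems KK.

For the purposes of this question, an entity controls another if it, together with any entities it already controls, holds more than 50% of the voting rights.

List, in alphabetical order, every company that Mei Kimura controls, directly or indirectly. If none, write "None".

Brightwater Industries AG

Mei holds 89% of Brightwater, so Mei controls Brightwater.
No other company's threshold is met.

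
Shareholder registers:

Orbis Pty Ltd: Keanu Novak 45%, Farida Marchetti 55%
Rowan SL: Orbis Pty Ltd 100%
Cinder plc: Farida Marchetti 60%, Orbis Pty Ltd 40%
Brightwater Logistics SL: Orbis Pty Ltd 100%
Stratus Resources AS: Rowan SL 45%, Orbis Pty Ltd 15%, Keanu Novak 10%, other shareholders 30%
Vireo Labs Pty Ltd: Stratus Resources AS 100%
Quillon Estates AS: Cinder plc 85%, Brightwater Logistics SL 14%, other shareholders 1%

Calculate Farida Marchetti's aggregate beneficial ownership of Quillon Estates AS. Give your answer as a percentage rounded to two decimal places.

77.40%

Farida reaches Quillon along 3 paths.
Via Cinder: 60% × 85% = 51%.
Via Orbis → Cinder: 55% × 40% × 85% = 18.7%.
Via Orbis → Brightwater: 55% × 100% × 14% = 7.7%.
Total: 51% + 18.7% + 7.7% = 77.4%.
Rounded: 77.40%.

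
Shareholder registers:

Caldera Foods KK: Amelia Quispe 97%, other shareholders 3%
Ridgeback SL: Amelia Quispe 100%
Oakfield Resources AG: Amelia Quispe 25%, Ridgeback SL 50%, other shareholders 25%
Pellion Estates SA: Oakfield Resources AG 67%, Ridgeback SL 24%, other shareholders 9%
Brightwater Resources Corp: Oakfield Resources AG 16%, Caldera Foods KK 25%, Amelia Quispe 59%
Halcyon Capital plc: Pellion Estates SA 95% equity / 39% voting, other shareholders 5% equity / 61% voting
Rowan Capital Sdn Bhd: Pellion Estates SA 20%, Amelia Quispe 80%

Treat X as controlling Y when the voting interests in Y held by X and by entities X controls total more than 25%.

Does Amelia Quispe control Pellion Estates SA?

Yes

Amelia holds 100% of Ridgeback, so Amelia controls Ridgeback.
Amelia and Ridgeback together hold 25% + 50% = 75% of Oakfield, so Amelia controls Oakfield.
Oakfield and Ridgeback together hold 67% + 24% = 91% of Pellion, so Amelia controls Pellion.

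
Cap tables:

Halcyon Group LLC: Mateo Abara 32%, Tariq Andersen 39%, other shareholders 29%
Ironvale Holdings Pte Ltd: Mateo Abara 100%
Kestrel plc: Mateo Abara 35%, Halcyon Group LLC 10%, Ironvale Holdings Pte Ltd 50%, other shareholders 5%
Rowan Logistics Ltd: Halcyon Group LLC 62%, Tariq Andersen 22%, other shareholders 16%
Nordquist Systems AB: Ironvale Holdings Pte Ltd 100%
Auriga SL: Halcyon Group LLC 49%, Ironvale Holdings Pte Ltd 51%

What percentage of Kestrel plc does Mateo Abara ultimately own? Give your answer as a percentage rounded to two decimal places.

Mateo reaches Kestrel along 3 paths.
Direct stake: 35% = 35%.
Via Halcyon: 32% × 10% = 3.2%.
Via Ironvale: 100% × 50% = 50%.
Total: 35% + 3.2% + 50% = 88.2%.
Rounded: 88.20%.

88.20%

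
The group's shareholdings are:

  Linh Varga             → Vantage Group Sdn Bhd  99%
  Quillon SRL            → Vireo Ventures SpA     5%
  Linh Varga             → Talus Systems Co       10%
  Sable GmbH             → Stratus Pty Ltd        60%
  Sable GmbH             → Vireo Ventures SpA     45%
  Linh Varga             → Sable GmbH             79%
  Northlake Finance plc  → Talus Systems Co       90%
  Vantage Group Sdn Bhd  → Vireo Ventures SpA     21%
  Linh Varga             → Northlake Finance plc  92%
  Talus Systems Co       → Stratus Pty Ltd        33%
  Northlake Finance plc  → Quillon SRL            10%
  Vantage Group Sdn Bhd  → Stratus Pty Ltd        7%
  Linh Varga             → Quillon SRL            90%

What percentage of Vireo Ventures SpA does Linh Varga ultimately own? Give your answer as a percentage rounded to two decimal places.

Linh reaches Vireo along 4 paths.
Via Vantage: 99% × 21% = 20.79%.
Via Sable: 79% × 45% = 35.55%.
Via Northlake → Quillon: 92% × 10% × 5% = 0.46%.
Via Quillon: 90% × 5% = 4.5%.
Total: 20.79% + 35.55% + 0.46% + 4.5% = 61.3%.
Rounded: 61.30%.

61.30%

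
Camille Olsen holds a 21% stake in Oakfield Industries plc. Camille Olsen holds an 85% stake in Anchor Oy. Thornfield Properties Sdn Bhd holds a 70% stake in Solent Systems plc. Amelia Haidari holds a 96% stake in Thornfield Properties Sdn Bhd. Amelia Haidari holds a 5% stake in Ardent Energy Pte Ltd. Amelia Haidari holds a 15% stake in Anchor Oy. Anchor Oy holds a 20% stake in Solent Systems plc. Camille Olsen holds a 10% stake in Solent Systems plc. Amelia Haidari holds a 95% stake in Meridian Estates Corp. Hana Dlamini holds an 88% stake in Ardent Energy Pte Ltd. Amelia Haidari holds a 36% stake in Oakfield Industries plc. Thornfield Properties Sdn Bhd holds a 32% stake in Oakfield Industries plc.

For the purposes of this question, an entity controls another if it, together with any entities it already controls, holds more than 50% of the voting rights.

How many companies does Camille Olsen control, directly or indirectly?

Camille holds 85% of Anchor, so Camille controls Anchor.
No other company's threshold is met.
Camille controls 1 company.

1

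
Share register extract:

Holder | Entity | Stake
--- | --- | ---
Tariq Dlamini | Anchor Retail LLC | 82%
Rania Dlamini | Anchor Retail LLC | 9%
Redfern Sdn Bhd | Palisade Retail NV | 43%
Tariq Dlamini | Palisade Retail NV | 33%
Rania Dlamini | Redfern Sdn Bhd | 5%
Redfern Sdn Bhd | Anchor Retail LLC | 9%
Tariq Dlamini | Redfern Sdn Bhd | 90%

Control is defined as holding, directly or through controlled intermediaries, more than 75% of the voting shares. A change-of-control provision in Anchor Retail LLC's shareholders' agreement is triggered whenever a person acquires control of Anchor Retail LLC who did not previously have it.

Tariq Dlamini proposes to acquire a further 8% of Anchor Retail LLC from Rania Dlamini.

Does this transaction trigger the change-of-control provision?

The purchase adds only to Tariq's holdings (Rania's stake shrinks), so Tariq is the only person who could newly come to control Anchor.
Tariq holds 90% of Redfern, so Tariq controls Redfern.
Redfern and Tariq together hold 9% + 82% = 91% of Anchor, so Tariq controls Anchor.
So Tariq already controls Anchor before the transaction.
After the purchase, Tariq's direct stake in Anchor rises to 82% + 8% = 90%, and Rania's stake falls to 1%.
Tariq controlled Anchor already, so this is not a new person acquiring control; every other person's position is unchanged or reduced.
No new person acquires control, so the clause is not triggered.

No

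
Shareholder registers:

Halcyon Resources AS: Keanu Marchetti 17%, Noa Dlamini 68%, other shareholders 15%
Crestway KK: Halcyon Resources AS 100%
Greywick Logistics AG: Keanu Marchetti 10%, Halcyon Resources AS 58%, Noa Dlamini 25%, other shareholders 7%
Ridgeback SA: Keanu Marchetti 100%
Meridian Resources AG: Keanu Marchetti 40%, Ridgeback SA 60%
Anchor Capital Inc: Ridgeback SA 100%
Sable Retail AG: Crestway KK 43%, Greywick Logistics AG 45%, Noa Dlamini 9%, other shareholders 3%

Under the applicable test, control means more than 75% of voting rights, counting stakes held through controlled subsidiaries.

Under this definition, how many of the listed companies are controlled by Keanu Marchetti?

Keanu holds 100% of Ridgeback, so Keanu controls Ridgeback.
Keanu and Ridgeback together hold 40% + 60% = 100% of Meridian, so Keanu controls Meridian.
Ridgeback holds 100% of Anchor, so Keanu controls Anchor.
No other company's threshold is met.
Keanu controls 3 companies.

3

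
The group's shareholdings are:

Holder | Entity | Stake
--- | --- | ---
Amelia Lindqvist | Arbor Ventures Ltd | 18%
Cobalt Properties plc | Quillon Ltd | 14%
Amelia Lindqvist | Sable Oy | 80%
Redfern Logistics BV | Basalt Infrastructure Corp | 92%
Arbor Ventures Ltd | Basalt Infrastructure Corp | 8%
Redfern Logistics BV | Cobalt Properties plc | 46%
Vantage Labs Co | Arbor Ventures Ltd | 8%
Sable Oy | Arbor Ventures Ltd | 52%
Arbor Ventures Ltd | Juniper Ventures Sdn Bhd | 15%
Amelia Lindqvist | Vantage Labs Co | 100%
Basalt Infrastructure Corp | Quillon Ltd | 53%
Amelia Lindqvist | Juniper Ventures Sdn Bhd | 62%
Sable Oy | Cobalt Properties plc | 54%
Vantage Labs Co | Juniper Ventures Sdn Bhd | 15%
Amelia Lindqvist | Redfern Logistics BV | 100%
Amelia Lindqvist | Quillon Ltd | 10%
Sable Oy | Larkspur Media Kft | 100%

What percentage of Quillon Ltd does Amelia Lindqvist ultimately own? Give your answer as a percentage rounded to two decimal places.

74.11%

Amelia reaches Quillon along 7 paths.
Direct stake: 10% = 10%.
Via Vantage → Arbor → Basalt: 100% × 8% × 8% × 53% = 0.3392%.
Via Sable → Arbor → Basalt: 80% × 52% × 8% × 53% = 1.76384%.
Via Arbor → Basalt: 18% × 8% × 53% = 0.7632%.
Via Redfern → Basalt: 100% × 92% × 53% = 48.76%.
Via Redfern → Cobalt: 100% × 46% × 14% = 6.44%.
Via Sable → Cobalt: 80% × 54% × 14% = 6.048%.
Total: 10% + 0.3392% + 1.76384% + 0.7632% + 48.76% + 6.44% + 6.048% = 74.11424%.
Rounded: 74.11%.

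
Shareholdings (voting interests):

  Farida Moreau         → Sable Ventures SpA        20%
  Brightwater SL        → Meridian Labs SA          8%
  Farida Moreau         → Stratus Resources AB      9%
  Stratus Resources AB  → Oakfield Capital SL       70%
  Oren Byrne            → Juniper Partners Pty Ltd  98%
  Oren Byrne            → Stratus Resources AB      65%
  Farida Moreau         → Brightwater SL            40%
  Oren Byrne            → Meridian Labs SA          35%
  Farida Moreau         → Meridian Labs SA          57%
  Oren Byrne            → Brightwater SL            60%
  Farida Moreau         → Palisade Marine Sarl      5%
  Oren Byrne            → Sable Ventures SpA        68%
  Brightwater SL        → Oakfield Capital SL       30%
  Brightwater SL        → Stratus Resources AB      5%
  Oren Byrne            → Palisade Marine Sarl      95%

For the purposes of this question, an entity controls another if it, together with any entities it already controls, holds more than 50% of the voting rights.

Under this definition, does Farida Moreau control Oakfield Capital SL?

Farida holds 57% of Meridian, so Farida controls Meridian.
Neither Farida nor any entity Farida controls holds any voting interest in Oakfield.
So Farida does not control Oakfield.

No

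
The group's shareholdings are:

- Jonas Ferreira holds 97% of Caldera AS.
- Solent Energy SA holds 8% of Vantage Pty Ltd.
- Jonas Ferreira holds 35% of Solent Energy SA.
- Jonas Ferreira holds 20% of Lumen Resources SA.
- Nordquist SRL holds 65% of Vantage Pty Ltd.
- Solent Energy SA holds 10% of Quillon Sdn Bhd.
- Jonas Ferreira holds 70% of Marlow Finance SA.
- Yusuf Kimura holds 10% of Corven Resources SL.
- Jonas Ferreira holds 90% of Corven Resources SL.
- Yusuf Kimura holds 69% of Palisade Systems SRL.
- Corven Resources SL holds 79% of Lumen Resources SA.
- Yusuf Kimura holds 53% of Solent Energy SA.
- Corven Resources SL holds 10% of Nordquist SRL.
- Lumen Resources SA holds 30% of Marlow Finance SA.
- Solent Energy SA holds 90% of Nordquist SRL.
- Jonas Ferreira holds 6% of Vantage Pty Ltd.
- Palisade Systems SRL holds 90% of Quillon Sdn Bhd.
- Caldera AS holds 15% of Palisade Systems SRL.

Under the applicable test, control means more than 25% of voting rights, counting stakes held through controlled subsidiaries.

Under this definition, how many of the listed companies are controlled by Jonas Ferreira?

Jonas holds 97% of Caldera, so Jonas controls Caldera.
Jonas holds 90% of Corven, so Jonas controls Corven.
Jonas holds 35% of Solent, so Jonas controls Solent.
Corven and Jonas together hold 79% + 20% = 99% of Lumen, so Jonas controls Lumen.
Corven and Solent together hold 10% + 90% = 100% of Nordquist, so Jonas controls Nordquist.
Nordquist and Jonas and Solent together hold 65% + 6% + 8% = 79% of Vantage, so Jonas controls Vantage.
Lumen and Jonas together hold 30% + 70% = 100% of Marlow, so Jonas controls Marlow.
No other company's threshold is met.
Jonas controls 7 companies.

7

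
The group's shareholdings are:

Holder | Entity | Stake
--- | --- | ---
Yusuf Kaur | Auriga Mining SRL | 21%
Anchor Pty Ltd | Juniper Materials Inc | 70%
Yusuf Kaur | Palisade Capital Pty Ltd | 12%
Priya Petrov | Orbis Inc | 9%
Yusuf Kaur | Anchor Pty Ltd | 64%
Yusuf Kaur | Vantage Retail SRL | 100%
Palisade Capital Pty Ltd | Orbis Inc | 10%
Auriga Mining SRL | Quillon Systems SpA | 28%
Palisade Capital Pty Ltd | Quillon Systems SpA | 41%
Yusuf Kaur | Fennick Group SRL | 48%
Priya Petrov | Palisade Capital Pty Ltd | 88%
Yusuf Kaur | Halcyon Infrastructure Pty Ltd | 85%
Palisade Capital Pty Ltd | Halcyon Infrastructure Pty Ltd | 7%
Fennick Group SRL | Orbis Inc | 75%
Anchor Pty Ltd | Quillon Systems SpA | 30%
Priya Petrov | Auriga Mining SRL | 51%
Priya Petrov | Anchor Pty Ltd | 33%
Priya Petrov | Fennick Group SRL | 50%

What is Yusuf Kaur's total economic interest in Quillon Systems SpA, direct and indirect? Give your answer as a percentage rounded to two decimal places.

Yusuf reaches Quillon along 3 paths.
Via Palisade: 12% × 41% = 4.92%.
Via Auriga: 21% × 28% = 5.88%.
Via Anchor: 64% × 30% = 19.2%.
Total: 4.92% + 5.88% + 19.2% = 30%.
Rounded: 30.00%.

30.00%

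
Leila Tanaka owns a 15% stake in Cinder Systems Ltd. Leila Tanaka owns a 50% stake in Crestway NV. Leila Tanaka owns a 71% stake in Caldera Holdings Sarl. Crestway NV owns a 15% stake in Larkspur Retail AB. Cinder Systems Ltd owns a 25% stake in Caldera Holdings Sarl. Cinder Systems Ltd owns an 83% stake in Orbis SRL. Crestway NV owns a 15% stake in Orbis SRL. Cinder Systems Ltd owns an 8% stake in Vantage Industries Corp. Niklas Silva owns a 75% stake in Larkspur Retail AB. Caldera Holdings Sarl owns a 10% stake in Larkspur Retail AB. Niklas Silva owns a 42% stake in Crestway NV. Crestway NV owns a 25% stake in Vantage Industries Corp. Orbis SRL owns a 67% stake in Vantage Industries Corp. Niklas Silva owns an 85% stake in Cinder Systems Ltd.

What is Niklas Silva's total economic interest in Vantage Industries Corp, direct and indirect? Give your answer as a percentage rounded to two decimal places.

Niklas reaches Vantage along 4 paths.
Via Cinder → Orbis: 85% × 83% × 67% = 47.2685%.
Via Crestway → Orbis: 42% × 15% × 67% = 4.221%.
Via Crestway: 42% × 25% = 10.5%.
Via Cinder: 85% × 8% = 6.8%.
Total: 47.2685% + 4.221% + 10.5% + 6.8% = 68.7895%.
Rounded: 68.79%.

68.79%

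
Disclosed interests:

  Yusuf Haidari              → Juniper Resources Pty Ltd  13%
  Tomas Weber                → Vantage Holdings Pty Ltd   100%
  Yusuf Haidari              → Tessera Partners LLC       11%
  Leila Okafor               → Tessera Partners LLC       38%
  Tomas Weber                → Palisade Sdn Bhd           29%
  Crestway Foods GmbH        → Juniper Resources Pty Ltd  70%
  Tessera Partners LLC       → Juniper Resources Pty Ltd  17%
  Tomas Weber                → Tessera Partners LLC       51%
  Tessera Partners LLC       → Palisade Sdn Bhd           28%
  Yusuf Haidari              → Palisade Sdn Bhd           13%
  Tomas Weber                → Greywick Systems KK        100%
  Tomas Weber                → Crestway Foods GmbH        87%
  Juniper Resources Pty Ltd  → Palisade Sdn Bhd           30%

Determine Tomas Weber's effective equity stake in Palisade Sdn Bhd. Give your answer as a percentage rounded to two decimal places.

64.15%

Tomas reaches Palisade along 4 paths.
Direct stake: 29% = 29%.
Via Tessera → Juniper: 51% × 17% × 30% = 2.601%.
Via Crestway → Juniper: 87% × 70% × 30% = 18.27%.
Via Tessera: 51% × 28% = 14.28%.
Total: 29% + 2.601% + 18.27% + 14.28% = 64.151%.
Rounded: 64.15%.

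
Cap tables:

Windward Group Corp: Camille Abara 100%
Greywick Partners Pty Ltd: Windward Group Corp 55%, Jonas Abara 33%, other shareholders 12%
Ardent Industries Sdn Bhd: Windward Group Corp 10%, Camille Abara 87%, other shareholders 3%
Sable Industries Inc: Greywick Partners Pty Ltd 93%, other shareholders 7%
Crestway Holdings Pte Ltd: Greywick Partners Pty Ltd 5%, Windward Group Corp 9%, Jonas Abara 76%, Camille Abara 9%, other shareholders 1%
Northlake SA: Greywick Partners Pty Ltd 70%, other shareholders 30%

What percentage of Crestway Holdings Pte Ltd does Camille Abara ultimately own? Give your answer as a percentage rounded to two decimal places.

20.75%

Camille reaches Crestway along 3 paths.
Via Windward → Greywick: 100% × 55% × 5% = 2.75%.
Via Windward: 100% × 9% = 9%.
Direct stake: 9% = 9%.
Total: 2.75% + 9% + 9% = 20.75%.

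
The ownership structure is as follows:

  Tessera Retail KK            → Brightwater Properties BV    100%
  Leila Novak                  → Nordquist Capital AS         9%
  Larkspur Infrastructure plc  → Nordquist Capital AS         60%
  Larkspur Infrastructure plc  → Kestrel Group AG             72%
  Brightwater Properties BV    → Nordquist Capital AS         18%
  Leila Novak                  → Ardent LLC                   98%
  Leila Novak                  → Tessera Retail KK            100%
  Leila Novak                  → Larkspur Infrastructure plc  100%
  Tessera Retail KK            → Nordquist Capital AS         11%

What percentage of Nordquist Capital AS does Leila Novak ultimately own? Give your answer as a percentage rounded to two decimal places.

Leila reaches Nordquist along 4 paths.
Via Tessera: 100% × 11% = 11%.
Direct stake: 9% = 9%.
Via Larkspur: 100% × 60% = 60%.
Via Tessera → Brightwater: 100% × 100% × 18% = 18%.
Total: 11% + 9% + 60% + 18% = 98%.
Rounded: 98.00%.

98.00%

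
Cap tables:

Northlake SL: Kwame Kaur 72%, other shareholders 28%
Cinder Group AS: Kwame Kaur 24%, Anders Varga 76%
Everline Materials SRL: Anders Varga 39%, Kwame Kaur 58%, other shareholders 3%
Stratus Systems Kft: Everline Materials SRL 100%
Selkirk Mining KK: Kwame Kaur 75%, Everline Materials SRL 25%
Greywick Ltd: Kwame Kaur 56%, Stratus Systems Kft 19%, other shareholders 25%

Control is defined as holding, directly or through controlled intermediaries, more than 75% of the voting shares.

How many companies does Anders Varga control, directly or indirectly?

1

Anders holds 76% of Cinder, so Anders controls Cinder.
No other company's threshold is met.
Anders controls 1 company.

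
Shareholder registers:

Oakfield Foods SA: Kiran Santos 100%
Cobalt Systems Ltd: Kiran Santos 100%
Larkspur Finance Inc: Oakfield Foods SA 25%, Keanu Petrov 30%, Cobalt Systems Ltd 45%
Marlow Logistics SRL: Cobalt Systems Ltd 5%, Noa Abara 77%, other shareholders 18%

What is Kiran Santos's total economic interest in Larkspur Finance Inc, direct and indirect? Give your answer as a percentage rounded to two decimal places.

Kiran reaches Larkspur along 2 paths.
Via Oakfield: 100% × 25% = 25%.
Via Cobalt: 100% × 45% = 45%.
Total: 25% + 45% = 70%.
Rounded: 70.00%.

70.00%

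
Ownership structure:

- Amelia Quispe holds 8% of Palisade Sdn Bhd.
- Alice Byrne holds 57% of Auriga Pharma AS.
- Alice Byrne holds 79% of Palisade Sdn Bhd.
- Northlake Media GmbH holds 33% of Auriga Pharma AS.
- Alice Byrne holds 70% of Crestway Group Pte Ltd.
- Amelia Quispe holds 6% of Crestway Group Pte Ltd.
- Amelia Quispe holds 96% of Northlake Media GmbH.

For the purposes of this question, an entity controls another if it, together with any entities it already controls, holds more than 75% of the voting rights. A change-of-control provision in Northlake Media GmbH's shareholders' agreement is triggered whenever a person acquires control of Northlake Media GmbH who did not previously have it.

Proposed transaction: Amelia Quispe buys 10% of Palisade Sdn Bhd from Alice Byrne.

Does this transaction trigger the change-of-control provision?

No

The purchase adds only to Amelia's holdings (Alice's stake shrinks), so Amelia is the only person who could newly come to control Northlake.
Amelia holds 96% of Northlake, so Amelia controls Northlake.
So Amelia already controls Northlake before the transaction.
After the purchase, Amelia's direct stake in Palisade rises to 8% + 10% = 18%, and Alice's stake falls to 69%.
Amelia controlled Northlake already, so this is not a new person acquiring control; every other person's position is unchanged or reduced.
No new person acquires control, so the clause is not triggered.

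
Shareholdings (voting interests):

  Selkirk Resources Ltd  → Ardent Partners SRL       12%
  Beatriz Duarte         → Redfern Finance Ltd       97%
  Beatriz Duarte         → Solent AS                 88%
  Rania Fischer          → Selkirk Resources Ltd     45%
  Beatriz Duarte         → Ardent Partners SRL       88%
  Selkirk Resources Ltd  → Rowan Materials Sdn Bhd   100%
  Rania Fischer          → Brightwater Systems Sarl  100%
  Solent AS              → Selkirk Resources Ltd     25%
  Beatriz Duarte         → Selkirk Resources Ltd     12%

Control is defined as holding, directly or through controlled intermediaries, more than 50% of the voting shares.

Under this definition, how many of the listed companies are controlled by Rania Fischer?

1

Rania holds 100% of Brightwater, so Rania controls Brightwater.
No other company's threshold is met.
Rania controls 1 company.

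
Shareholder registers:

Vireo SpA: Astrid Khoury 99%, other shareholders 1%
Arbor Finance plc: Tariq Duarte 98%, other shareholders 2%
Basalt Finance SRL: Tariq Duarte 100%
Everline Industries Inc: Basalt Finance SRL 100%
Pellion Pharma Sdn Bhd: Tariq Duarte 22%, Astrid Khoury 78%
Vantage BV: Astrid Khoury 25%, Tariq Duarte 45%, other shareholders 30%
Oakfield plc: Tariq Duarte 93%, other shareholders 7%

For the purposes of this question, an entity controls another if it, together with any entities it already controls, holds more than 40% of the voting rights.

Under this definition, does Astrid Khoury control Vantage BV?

No

Astrid holds 99% of Vireo, so Astrid controls Vireo.
Astrid holds 78% of Pellion, so Astrid controls Pellion.
In Vantage, Astrid's side holds only 25%, not > 40%.
So Astrid does not control Vantage.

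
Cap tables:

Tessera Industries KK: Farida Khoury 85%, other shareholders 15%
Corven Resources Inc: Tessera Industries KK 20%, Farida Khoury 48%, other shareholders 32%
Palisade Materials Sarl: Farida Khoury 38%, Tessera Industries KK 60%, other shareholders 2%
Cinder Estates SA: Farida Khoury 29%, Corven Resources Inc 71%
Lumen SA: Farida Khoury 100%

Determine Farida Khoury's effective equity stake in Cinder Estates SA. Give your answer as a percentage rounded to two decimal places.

75.15%

Farida reaches Cinder along 3 paths.
Direct stake: 29% = 29%.
Via Tessera → Corven: 85% × 20% × 71% = 12.07%.
Via Corven: 48% × 71% = 34.08%.
Total: 29% + 12.07% + 34.08% = 75.15%.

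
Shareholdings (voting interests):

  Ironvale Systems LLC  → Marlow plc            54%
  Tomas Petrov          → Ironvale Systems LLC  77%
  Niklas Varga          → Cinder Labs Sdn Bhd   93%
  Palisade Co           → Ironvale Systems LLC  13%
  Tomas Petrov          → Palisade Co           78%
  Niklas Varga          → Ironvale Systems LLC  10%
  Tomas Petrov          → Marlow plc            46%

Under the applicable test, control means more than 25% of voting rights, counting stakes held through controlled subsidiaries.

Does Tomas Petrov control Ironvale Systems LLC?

Yes

Tomas holds 78% of Palisade, so Tomas controls Palisade.
Tomas and Palisade together hold 77% + 13% = 90% of Ironvale, so Tomas controls Ironvale.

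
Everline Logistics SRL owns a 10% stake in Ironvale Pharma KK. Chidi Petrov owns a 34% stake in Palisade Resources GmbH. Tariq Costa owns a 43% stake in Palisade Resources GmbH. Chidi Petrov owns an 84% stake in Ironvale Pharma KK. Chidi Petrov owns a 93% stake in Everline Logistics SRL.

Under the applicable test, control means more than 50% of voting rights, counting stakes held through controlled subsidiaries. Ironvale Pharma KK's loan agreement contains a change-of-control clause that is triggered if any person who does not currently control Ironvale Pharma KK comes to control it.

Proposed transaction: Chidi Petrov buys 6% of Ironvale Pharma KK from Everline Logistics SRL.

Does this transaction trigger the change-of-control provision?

The purchase adds only to Chidi's holdings (Everline's stake shrinks), so Chidi is the only person who could newly come to control Ironvale.
Chidi holds 93% of Everline, so Chidi controls Everline.
Chidi and Everline together hold 84% + 10% = 94% of Ironvale, so Chidi controls Ironvale.
So Chidi already controls Ironvale before the transaction.
After the purchase, Chidi's direct stake in Ironvale rises to 84% + 6% = 90%, and Everline's stake falls to 4%.
Chidi controlled Ironvale already, so this is not a new person acquiring control; every other person's position is unchanged or reduced.
No new person acquires control, so the clause is not triggered.

No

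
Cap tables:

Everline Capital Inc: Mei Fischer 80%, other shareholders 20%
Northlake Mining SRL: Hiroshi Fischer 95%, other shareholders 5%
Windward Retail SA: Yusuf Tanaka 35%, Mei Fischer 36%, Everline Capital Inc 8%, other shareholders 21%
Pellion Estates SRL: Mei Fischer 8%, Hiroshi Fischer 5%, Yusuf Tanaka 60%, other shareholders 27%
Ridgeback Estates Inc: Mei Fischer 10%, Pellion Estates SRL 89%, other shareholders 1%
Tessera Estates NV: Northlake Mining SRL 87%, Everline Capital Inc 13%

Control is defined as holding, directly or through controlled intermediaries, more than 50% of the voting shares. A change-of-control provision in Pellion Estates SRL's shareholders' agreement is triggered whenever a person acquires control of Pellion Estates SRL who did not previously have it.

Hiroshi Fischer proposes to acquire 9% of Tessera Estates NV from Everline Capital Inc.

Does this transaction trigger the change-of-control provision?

No

The purchase adds only to Hiroshi's holdings (Everline's stake shrinks), so Hiroshi is the only person who could newly come to control Pellion.
Hiroshi holds 95% of Northlake, so Hiroshi controls Northlake.
Northlake holds 87% of Tessera, so Hiroshi controls Tessera.
In Pellion, Hiroshi's side holds only 5%, not > 50%.
So before the transaction, Hiroshi does not control Pellion.
After the purchase, Hiroshi holds 9% of Tessera directly, and Everline's stake falls to 4%.
Northlake and Hiroshi together hold 87% + 9% = 96% of Tessera, so Hiroshi controls Tessera.
After the transaction, Hiroshi's side holds 5% of Pellion, not > 50%, so Hiroshi still does not control Pellion.
No new person acquires control, so the clause is not triggered.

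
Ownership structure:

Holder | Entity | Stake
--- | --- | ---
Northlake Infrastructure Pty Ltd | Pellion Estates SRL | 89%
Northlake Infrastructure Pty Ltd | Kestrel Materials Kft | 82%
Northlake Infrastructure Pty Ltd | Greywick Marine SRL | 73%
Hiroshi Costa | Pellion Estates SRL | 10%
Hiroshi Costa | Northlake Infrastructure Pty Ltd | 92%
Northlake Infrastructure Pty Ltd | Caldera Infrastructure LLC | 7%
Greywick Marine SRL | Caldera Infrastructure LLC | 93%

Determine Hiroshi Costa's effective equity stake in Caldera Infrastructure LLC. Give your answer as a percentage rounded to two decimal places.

Hiroshi reaches Caldera along 2 paths.
Via Northlake: 92% × 7% = 6.44%.
Via Northlake → Greywick: 92% × 73% × 93% = 62.4588%.
Total: 6.44% + 62.4588% = 68.8988%.
Rounded: 68.90%.

68.90%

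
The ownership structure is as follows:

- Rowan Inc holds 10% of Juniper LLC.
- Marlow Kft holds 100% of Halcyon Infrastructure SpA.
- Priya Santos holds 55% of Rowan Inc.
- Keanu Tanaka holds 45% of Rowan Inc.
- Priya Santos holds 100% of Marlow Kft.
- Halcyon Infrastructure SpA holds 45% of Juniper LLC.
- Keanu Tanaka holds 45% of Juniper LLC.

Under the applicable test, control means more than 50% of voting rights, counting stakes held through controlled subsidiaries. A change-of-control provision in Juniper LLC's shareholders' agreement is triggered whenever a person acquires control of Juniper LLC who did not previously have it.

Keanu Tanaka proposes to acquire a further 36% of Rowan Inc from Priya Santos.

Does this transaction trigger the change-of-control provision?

Yes

The purchase adds only to Keanu's holdings (Priya's stake shrinks), so Keanu is the only person who could newly come to control Juniper.
Keanu's largest direct stake is 45% in Rowan, which does not meet the threshold, so Keanu controls no company.
In Juniper, Keanu's side holds only 45%, not > 50%.
So before the transaction, Keanu does not control Juniper.
After the purchase, Keanu's direct stake in Rowan rises to 45% + 36% = 81%, and Priya's stake falls to 19%.
Keanu holds 81% of Rowan, so Keanu controls Rowan.
Keanu and Rowan together hold 45% + 10% = 55% of Juniper, so Keanu controls Juniper.
Keanu did not control Juniper before and does after, so the clause is triggered.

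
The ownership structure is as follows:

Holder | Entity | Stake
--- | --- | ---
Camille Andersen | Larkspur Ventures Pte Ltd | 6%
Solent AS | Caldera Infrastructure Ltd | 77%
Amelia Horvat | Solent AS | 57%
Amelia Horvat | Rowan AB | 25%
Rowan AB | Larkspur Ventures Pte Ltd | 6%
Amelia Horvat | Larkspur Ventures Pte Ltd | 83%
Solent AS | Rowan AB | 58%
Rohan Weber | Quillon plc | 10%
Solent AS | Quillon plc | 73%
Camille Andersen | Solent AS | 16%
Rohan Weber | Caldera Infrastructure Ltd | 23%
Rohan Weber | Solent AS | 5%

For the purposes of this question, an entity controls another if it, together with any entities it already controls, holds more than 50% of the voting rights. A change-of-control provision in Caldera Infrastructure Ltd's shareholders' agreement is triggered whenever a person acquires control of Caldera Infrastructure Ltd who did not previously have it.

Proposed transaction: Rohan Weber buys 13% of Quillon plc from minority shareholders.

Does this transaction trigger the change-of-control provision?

The purchase changes only Rohan's holdings, so Rohan is the only person who could newly come to control Caldera.
Rohan's largest direct stake is 23% in Caldera, which does not meet the threshold, so Rohan controls no company.
In Caldera, Rohan's side holds only 23%, not > 50%.
So before the transaction, Rohan does not control Caldera.
After the purchase, Rohan's direct stake in Quillon rises to 10% + 13% = 23%.
Rohan's side now holds 23% of Quillon, not > 50%, so Rohan still does not control Quillon.
After the transaction, Rohan's side holds 23% of Caldera, not > 50%, so Rohan still does not control Caldera.
No new person acquires control, so the clause is not triggered.

No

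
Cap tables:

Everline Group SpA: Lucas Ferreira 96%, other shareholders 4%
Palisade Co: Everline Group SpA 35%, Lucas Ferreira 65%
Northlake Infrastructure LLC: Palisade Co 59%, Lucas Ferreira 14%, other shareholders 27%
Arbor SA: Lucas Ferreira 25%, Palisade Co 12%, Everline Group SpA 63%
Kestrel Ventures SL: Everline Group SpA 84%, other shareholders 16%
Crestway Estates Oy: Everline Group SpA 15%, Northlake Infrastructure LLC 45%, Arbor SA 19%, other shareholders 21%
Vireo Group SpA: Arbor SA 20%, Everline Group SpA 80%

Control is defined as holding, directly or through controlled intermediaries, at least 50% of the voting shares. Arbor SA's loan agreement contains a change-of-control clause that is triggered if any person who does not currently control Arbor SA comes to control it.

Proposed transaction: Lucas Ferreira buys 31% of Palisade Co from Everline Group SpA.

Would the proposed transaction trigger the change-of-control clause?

The purchase adds only to Lucas's holdings (Everline's stake shrinks), so Lucas is the only person who could newly come to control Arbor.
Lucas holds 96% of Everline, so Lucas controls Everline.
Everline and Lucas together hold 35% + 65% = 100% of Palisade, so Lucas controls Palisade.
Lucas and Palisade and Everline together hold 25% + 12% + 63% = 100% of Arbor, so Lucas controls Arbor.
So Lucas already controls Arbor before the transaction.
After the purchase, Lucas's direct stake in Palisade rises to 65% + 31% = 96%, and Everline's stake falls to 4%.
Lucas controlled Arbor already, so this is not a new person acquiring control; every other person's position is unchanged or reduced.
No new person acquires control, so the clause is not triggered.

No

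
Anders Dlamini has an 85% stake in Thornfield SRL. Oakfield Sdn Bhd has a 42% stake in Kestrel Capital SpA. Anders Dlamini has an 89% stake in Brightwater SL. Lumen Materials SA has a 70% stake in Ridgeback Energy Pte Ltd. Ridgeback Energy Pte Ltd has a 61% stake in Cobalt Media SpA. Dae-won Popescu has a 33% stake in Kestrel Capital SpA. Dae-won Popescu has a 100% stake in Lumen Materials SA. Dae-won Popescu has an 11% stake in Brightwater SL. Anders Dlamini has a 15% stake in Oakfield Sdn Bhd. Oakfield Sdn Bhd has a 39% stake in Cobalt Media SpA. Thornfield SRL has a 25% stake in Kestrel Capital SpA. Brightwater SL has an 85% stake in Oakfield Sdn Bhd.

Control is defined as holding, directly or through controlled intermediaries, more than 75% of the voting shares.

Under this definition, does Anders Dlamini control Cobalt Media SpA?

Anders holds 89% of Brightwater, so Anders controls Brightwater.
Anders and Brightwater together hold 15% + 85% = 100% of Oakfield, so Anders controls Oakfield.
Anders holds 85% of Thornfield, so Anders controls Thornfield.
In Cobalt, Anders's side holds only 39%, not > 75%.
So Anders does not control Cobalt.

No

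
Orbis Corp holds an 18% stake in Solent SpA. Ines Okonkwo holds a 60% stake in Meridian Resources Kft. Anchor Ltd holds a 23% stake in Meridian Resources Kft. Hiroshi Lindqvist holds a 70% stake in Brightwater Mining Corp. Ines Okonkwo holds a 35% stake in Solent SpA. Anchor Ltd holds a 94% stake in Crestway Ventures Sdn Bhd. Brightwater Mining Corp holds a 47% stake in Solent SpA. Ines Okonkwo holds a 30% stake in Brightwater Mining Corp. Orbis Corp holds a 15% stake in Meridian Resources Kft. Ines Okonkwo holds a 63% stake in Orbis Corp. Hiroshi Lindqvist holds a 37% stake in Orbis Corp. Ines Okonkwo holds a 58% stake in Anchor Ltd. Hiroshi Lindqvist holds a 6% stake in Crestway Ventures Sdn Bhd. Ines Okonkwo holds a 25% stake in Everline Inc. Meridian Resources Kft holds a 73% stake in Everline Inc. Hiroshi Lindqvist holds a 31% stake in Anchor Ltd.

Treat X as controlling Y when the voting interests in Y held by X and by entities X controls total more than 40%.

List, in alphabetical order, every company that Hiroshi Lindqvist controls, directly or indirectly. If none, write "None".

Brightwater Mining Corp, Solent SpA

Hiroshi holds 70% of Brightwater, so Hiroshi controls Brightwater.
Brightwater holds 47% of Solent, so Hiroshi controls Solent.
No other company's threshold is met.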